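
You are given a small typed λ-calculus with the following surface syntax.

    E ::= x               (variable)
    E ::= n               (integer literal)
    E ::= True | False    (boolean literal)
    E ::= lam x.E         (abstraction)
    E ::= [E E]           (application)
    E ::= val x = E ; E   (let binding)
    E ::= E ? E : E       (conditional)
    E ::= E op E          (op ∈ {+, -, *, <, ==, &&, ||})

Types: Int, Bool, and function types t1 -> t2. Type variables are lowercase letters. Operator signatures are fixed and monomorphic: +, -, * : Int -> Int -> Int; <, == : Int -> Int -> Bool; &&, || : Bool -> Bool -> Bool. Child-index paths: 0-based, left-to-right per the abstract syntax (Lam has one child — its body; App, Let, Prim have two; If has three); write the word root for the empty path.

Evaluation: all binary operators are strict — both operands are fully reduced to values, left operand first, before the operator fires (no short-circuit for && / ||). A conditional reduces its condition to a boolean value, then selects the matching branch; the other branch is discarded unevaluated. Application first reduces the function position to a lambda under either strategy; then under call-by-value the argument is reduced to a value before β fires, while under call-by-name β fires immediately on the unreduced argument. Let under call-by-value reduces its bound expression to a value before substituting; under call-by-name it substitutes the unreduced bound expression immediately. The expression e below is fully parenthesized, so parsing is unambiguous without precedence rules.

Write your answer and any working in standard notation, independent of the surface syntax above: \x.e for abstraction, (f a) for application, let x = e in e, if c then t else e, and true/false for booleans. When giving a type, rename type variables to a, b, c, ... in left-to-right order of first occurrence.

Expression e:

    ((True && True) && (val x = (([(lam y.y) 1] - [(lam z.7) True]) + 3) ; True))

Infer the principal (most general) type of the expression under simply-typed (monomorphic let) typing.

Answer: Bool

Trace:
  unify Bool ~ Bool
  unify Bool ~ Bool
  unify Bool ~ Bool
y : a
\y._ : a -> a
  unify a -> a ~ Int -> b
  unify a ~ Int
  unify Int ~ b
_ _ : Int
  unify Int ~ Int
\z._ : c -> Int
  unify c -> Int ~ Bool -> d
  unify c ~ Bool
  unify Int ~ d
_ _ : Int
  unify Int ~ Int
  unify Int ~ Int
  unify Int ~ Int
let x : Int
  unify Bool ~ Bool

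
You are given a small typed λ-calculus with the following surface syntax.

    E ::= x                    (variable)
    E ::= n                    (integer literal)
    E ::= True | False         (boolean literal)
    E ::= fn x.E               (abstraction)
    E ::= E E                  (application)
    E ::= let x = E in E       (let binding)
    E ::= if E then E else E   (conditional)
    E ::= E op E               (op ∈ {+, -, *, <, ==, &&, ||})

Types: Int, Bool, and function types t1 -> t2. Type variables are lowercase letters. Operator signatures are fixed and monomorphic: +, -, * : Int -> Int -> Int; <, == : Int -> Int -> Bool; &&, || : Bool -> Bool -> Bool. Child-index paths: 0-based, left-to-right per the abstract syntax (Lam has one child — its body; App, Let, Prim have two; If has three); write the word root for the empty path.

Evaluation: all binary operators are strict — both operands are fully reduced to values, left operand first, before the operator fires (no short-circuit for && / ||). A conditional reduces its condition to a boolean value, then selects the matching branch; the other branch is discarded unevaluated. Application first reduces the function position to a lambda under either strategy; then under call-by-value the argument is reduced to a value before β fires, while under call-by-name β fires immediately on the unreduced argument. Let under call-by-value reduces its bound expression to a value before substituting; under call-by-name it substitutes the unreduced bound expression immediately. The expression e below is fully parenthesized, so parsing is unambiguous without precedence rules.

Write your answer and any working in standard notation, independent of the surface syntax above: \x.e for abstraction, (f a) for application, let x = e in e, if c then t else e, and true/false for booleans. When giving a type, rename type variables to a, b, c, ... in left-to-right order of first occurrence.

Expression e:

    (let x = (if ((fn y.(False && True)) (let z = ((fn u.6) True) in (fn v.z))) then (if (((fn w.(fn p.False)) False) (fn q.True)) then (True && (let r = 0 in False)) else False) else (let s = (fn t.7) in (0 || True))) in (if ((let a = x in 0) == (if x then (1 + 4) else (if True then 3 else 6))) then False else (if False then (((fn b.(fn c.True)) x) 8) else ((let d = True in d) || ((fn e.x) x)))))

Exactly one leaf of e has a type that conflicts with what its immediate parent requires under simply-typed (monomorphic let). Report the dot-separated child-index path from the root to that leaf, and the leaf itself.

Answer: 0.2.1.0 : 0

Trace:
  unify Bool ~ Bool
  unify Bool ~ Bool
\y._ : a -> Bool
\u._ : b -> Int
  unify b -> Int ~ Bool -> c
  unify b ~ Bool
  unify Int ~ c
_ _ : Int
let z : Int
z : Int
\v._ : d -> Int
  unify a -> Bool ~ (d -> Int) -> e
  unify a ~ d -> Int
  unify Bool ~ e
_ _ : Bool
  unify Bool ~ Bool
\p._ : g -> Bool
\w._ : f -> g -> Bool
  unify f -> g -> Bool ~ Bool -> h
  unify f ~ Bool
  unify g -> Bool ~ h
_ _ : g -> Bool
\q._ : i -> Bool
  unify g -> Bool ~ (i -> Bool) -> j
  unify g ~ i -> Bool
  unify Bool ~ j
_ _ : Bool
  unify Bool ~ Bool
  unify Bool ~ Bool
let r : Int
  unify Bool ~ Bool
  unify Bool ~ Bool
\t._ : k -> Int
let s : k -> Int
  unify Int ~ Bool
  FAIL: mismatch Int ~ Bool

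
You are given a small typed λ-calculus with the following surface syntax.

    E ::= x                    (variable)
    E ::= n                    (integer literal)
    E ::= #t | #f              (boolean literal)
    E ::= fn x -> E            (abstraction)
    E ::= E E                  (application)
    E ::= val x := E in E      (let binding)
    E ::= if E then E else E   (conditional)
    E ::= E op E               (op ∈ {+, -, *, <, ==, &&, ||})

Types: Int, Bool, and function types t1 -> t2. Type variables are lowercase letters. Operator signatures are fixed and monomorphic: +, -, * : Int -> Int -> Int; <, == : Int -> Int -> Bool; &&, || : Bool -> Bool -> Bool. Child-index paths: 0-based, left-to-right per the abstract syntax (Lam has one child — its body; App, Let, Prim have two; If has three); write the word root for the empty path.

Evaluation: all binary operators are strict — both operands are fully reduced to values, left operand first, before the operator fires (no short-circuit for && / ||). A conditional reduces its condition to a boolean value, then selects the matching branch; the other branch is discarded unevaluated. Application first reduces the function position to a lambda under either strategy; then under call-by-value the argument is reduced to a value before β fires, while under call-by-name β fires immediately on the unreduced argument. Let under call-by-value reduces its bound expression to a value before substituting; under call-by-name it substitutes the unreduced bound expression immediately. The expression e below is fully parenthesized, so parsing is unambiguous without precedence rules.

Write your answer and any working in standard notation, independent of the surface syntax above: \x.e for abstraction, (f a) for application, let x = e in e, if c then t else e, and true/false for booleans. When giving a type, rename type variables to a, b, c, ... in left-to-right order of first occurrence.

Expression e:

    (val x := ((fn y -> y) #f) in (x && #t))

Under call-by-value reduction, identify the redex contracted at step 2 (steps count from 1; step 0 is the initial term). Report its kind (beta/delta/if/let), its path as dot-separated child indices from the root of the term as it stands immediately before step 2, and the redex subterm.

Trace:
step 0: (let x = ((\y.y) false) in (x && true))
step 1: [beta@0] (let x = false in (x && true))
step 2: [let@root] (false && true)

Answer: let at root : (let x = false in (x && true))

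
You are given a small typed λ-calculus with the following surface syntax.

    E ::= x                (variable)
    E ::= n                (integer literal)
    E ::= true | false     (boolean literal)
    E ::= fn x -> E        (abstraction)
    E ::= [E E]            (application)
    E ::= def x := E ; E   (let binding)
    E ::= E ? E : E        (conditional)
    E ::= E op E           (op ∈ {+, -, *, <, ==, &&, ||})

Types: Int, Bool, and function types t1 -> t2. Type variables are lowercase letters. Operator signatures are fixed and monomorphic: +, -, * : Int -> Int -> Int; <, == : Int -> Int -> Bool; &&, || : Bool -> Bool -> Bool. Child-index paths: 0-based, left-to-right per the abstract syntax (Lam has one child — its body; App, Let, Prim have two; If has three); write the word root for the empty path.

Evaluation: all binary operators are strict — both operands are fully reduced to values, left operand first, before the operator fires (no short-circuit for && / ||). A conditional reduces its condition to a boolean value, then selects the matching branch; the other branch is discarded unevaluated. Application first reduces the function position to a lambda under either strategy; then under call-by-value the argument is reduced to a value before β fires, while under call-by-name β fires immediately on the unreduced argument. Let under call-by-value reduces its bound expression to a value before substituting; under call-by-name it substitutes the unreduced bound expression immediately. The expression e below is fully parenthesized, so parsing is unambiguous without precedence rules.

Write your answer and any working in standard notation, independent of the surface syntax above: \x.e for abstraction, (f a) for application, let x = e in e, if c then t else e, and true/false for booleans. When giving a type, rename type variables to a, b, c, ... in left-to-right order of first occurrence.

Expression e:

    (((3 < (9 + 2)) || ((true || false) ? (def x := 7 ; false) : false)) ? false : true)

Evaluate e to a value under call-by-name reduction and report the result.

Answer: false

Trace:
step 0: (if ((3 < (9 + 2)) || (if (true || false) then (let x = 7 in false) else false)) then false else true)
step 1: [delta@0.0.1] (if ((3 < 11) || (if (true || false) then (let x = 7 in false) else false)) then false else true)
step 2: [delta@0.0] (if (true || (if (true || false) then (let x = 7 in false) else false)) then false else true)
step 3: [delta@0.1.0] (if (true || (if true then (let x = 7 in false) else false)) then false else true)
step 4: [if@0.1] (if (true || (let x = 7 in false)) then false else true)
step 5: [let@0.1] (if (true || false) then false else true)
step 6: [delta@0] (if true then false else true)
step 7: [if@root] false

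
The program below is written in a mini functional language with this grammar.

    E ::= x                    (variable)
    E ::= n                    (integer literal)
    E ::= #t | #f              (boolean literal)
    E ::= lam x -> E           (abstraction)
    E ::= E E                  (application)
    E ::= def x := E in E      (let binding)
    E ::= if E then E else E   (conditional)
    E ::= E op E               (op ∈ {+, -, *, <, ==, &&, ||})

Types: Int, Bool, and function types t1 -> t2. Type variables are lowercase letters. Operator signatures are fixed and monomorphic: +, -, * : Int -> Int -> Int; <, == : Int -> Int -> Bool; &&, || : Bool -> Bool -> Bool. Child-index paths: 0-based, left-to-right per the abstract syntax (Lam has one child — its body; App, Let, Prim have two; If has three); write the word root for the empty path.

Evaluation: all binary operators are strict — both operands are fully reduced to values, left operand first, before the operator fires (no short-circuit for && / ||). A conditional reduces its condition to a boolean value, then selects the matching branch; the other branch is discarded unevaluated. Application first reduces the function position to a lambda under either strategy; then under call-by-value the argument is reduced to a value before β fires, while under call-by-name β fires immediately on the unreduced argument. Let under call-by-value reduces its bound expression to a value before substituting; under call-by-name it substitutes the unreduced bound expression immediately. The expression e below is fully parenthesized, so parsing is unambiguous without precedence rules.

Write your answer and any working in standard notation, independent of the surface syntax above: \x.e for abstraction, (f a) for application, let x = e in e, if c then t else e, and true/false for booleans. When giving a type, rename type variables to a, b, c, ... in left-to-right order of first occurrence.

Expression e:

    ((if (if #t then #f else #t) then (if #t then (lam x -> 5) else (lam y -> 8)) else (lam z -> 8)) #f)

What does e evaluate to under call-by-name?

Trace:
step 0: ((if (if true then false else true) then (if true then (\x.5) else (\y.8)) else (\z.8)) false)
step 1: [if@0.0] ((if false then (if true then (\x.5) else (\y.8)) else (\z.8)) false)
step 2: [if@0] ((\z.8) false)
step 3: [beta@root] 8

Answer: 8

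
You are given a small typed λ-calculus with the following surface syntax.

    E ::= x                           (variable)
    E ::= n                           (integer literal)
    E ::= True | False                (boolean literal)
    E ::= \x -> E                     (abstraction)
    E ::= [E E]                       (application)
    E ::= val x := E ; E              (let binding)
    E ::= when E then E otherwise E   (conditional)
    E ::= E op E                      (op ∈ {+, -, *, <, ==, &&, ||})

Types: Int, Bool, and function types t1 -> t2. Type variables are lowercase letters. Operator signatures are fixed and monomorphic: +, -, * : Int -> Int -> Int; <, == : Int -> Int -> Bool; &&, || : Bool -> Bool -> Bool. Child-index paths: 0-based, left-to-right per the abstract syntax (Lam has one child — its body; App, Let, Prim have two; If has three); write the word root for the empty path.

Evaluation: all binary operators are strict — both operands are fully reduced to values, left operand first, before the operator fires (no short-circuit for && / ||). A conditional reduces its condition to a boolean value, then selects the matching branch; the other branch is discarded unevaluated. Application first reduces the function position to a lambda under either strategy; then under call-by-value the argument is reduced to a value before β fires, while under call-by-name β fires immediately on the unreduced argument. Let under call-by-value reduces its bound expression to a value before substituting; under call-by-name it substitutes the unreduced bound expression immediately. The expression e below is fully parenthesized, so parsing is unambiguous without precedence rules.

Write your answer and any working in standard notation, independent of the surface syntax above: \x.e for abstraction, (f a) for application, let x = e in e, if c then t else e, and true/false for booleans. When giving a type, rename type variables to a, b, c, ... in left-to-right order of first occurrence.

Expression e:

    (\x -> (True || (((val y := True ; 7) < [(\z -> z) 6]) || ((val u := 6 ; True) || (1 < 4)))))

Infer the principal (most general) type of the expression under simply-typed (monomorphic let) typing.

Working:
  unify Bool ~ Bool
let y : Bool
  unify Int ~ Int
z : b
\z._ : b -> b
  unify b -> b ~ Int -> c
  unify b ~ Int
  unify Int ~ c
_ _ : Int
  unify Int ~ Int
  unify Bool ~ Bool
let u : Int
  unify Bool ~ Bool
  unify Int ~ Int
  unify Int ~ Int
  unify Bool ~ Bool
  unify Bool ~ Bool
  unify Bool ~ Bool
\x._ : a -> Bool

Answer: a -> Bool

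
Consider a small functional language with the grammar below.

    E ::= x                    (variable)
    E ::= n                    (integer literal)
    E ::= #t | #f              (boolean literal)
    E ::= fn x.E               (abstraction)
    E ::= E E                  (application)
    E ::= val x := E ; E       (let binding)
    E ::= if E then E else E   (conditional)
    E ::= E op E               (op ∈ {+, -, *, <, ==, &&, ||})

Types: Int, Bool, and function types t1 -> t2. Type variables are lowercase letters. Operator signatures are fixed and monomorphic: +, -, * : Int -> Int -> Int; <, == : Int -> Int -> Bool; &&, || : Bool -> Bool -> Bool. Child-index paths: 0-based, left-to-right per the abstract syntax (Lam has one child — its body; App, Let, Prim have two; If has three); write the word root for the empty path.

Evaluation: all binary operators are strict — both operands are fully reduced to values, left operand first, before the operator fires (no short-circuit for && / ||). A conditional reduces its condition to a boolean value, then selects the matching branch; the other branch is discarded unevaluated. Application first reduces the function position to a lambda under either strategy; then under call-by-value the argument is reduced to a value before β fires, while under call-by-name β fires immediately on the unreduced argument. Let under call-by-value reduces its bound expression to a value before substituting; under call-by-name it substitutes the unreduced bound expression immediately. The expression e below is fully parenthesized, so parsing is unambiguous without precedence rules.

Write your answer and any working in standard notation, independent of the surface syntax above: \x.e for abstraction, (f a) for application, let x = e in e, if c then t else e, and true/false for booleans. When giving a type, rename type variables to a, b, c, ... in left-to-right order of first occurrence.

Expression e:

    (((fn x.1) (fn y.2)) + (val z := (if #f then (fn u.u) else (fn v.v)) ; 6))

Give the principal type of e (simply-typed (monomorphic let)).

Answer: Int

Derivation:
\x._ : a -> Int
\y._ : b -> Int
  unify a -> Int ~ (b -> Int) -> c
  unify a ~ b -> Int
  unify Int ~ c
_ _ : Int
  unify Int ~ Int
  unify Bool ~ Bool
u : d
\u._ : d -> d
v : e
\v._ : e -> e
  unify d -> d ~ e -> e
  unify d ~ e
  unify e ~ e
let z : e -> e
  unify Int ~ Int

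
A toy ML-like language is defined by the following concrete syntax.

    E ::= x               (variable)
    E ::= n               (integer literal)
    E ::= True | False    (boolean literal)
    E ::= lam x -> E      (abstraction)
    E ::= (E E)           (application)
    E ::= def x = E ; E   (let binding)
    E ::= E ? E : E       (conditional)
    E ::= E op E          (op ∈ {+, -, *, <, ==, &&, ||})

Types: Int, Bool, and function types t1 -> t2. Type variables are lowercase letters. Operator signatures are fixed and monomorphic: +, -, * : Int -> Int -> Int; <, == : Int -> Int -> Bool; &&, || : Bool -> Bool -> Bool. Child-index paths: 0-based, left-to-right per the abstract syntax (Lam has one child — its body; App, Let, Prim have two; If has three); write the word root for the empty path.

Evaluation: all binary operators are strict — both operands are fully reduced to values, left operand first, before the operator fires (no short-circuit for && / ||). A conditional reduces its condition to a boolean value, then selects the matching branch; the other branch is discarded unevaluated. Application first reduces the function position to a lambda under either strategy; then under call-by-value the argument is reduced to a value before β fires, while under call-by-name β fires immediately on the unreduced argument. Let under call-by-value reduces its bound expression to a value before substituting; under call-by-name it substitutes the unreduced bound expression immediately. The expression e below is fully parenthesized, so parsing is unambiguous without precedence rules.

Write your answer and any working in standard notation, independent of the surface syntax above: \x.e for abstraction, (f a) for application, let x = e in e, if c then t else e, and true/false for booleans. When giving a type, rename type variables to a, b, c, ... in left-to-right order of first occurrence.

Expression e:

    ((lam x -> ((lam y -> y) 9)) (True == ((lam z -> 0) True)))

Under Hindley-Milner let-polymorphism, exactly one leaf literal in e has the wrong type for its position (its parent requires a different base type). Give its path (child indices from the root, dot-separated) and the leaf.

Answer: 1.0 : true

Working:
y : b
\y._ : b -> b
  unify b -> b ~ Int -> c
  unify b ~ Int
  unify Int ~ c
_ _ : Int
\x._ : a -> Int
  unify Bool ~ Int
  FAIL: mismatch Bool ~ Int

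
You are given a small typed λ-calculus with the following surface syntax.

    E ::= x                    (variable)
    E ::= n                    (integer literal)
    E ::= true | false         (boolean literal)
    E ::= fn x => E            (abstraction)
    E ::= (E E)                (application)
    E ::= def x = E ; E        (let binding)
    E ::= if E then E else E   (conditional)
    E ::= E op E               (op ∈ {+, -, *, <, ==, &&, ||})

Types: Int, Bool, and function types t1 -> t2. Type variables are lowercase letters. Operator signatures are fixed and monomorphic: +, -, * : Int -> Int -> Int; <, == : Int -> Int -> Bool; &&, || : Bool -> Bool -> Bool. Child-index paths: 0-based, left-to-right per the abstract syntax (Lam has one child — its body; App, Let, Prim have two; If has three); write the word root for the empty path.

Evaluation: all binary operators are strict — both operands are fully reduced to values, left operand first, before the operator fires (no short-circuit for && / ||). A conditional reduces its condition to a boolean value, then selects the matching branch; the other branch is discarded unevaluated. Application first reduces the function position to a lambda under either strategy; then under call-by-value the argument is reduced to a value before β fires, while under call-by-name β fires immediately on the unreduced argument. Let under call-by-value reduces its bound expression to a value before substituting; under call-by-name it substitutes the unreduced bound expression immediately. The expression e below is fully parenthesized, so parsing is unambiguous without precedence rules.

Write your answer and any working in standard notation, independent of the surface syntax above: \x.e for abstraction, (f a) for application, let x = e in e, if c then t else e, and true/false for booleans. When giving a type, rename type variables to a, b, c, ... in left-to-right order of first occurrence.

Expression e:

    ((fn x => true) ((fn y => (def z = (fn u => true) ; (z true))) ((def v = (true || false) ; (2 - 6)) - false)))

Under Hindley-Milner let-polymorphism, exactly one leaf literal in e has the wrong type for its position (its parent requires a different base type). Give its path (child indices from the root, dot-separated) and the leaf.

Trace:
\x._ : a -> Bool
\u._ : c -> Bool
let z : forall. c -> Bool
z : d -> Bool
  unify d -> Bool ~ Bool -> e
  unify d ~ Bool
  unify Bool ~ e
_ _ : Bool
\y._ : b -> Bool
  unify Bool ~ Bool
  unify Bool ~ Bool
let v : Bool
  unify Int ~ Int
  unify Int ~ Int
  unify Int ~ Int
  unify Bool ~ Int
  FAIL: mismatch Bool ~ Int

Answer: 1.1.1 : false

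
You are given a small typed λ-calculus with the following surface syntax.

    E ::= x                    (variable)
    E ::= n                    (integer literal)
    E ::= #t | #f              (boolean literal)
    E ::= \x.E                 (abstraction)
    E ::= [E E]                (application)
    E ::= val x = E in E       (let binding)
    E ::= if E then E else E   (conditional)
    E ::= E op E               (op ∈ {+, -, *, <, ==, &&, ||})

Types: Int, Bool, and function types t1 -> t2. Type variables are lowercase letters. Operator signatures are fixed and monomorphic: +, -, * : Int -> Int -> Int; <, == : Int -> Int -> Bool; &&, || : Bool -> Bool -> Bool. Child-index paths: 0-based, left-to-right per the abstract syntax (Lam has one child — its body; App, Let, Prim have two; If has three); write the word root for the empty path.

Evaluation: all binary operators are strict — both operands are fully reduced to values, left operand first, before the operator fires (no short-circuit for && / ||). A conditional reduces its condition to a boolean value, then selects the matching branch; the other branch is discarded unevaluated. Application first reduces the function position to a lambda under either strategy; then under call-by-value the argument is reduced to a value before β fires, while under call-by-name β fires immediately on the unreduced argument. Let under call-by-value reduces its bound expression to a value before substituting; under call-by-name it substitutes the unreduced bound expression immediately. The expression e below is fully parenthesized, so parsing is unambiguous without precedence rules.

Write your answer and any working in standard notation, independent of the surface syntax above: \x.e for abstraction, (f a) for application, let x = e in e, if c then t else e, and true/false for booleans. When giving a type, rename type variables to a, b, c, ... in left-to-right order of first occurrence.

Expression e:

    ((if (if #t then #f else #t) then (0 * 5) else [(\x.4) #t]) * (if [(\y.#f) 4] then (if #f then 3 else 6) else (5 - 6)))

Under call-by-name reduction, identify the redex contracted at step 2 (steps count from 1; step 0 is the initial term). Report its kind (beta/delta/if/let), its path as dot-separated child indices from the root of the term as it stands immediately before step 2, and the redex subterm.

Answer: if at 0 : (if false then (0 * 5) else ((\x.4) true))

Working:
step 0: ((if (if true then false else true) then (0 * 5) else ((\x.4) true)) * (if ((\y.false) 4) then (if false then 3 else 6) else (5 - 6)))
step 1: [if@0.0] ((if false then (0 * 5) else ((\x.4) true)) * (if ((\y.false) 4) then (if false then 3 else 6) else (5 - 6)))
step 2: [if@0] (((\x.4) true) * (if ((\y.false) 4) then (if false then 3 else 6) else (5 - 6)))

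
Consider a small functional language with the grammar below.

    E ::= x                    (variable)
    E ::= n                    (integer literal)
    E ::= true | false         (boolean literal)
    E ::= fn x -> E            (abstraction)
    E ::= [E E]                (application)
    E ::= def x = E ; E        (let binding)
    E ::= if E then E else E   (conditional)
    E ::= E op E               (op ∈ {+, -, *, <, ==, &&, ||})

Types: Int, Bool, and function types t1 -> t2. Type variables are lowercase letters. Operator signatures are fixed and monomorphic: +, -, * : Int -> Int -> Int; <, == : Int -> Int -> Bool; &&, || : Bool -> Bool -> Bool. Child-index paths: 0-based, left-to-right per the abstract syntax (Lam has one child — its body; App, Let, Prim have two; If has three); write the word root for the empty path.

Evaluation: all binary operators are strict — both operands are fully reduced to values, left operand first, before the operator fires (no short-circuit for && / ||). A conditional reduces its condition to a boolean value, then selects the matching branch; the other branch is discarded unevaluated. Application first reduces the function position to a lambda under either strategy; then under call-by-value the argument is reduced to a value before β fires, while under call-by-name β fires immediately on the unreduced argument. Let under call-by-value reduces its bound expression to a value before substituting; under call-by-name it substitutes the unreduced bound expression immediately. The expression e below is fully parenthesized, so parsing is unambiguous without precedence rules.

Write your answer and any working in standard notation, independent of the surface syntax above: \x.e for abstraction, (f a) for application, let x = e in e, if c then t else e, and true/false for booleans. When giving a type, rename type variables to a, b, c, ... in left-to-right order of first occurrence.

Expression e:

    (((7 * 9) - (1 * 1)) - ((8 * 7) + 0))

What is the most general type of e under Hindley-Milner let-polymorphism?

Answer: Int

Derivation:
  unify Int ~ Int
  unify Int ~ Int
  unify Int ~ Int
  unify Int ~ Int
  unify Int ~ Int
  unify Int ~ Int
  unify Int ~ Int
  unify Int ~ Int
  unify Int ~ Int
  unify Int ~ Int
  unify Int ~ Int
  unify Int ~ Int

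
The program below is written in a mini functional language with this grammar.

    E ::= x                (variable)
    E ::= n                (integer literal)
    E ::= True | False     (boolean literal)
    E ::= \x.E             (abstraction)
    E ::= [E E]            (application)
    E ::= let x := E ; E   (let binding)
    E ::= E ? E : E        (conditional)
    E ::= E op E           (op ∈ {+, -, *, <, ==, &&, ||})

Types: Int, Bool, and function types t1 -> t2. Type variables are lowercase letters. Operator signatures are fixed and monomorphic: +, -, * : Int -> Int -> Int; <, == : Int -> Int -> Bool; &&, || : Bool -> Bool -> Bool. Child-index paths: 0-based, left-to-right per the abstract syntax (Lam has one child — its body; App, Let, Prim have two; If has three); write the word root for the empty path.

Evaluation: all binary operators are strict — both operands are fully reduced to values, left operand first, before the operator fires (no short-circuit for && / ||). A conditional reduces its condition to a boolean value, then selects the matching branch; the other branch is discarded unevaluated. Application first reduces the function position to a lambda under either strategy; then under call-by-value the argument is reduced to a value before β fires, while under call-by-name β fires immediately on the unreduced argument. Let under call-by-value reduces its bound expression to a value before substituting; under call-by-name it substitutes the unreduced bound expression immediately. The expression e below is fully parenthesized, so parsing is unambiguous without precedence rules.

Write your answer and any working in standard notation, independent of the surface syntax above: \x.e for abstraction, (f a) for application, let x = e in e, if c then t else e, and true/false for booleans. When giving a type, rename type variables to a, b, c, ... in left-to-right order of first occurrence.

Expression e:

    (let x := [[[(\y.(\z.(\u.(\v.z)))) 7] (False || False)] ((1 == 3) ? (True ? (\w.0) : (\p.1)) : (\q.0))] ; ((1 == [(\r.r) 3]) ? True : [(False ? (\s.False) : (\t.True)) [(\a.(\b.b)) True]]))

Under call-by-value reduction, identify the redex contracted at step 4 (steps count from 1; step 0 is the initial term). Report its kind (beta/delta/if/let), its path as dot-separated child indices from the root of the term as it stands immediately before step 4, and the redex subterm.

Answer: delta at 0.1.0 : (1 == 3)

Working:
step 0: (let x = ((((\y.(\z.(\u.(\v.z)))) 7) (false || false)) (if (1 == 3) then (if true then (\w.0) else (\p.1)) else (\q.0))) in (if (1 == ((\r.r) 3)) then true else ((if false then (\s.false) else (\t.true)) ((\a.(\b.b)) true))))
step 1: [beta@0.0.0] (let x = (((\z.(\u.(\v.z))) (false || false)) (if (1 == 3) then (if true then (\w.0) else (\p.1)) else (\q.0))) in (if (1 == ((\r.r) 3)) then true else ((if false then (\s.false) else (\t.true)) ((\a.(\b.b)) true))))
step 2: [delta@0.0.1] (let x = (((\z.(\u.(\v.z))) false) (if (1 == 3) then (if true then (\w.0) else (\p.1)) else (\q.0))) in (if (1 == ((\r.r) 3)) then true else ((if false then (\s.false) else (\t.true)) ((\a.(\b.b)) true))))
step 3: [beta@0.0] (let x = ((\u.(\v.false)) (if (1 == 3) then (if true then (\w.0) else (\p.1)) else (\q.0))) in (if (1 == ((\r.r) 3)) then true else ((if false then (\s.false) else (\t.true)) ((\a.(\b.b)) true))))
step 4: [delta@0.1.0] (let x = ((\u.(\v.false)) (if false then (if true then (\w.0) else (\p.1)) else (\q.0))) in (if (1 == ((\r.r) 3)) then true else ((if false then (\s.false) else (\t.true)) ((\a.(\b.b)) true))))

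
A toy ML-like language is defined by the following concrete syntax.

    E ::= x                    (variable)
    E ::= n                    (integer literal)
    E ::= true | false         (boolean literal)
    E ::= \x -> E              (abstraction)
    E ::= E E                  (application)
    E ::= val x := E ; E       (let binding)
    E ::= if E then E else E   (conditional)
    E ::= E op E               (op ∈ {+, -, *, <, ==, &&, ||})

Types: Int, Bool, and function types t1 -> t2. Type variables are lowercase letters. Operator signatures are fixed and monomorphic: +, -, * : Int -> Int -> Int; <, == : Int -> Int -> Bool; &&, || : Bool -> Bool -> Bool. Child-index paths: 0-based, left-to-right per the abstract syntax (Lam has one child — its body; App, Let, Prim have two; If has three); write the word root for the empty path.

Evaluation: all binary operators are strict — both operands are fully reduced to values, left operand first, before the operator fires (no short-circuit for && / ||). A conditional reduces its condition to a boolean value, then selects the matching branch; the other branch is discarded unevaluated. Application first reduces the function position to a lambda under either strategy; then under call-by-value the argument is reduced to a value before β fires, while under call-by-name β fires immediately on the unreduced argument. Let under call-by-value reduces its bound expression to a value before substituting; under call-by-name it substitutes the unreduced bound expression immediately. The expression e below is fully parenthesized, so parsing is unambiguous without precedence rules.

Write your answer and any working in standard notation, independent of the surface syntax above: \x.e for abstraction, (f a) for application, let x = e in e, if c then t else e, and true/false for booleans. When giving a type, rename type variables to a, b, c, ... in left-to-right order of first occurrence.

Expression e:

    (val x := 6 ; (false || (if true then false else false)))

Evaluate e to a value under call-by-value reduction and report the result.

Answer: false

Working:
step 0: (let x = 6 in (false || (if true then false else false)))
step 1: [let@root] (false || (if true then false else false))
step 2: [if@1] (false || false)
step 3: [delta@root] false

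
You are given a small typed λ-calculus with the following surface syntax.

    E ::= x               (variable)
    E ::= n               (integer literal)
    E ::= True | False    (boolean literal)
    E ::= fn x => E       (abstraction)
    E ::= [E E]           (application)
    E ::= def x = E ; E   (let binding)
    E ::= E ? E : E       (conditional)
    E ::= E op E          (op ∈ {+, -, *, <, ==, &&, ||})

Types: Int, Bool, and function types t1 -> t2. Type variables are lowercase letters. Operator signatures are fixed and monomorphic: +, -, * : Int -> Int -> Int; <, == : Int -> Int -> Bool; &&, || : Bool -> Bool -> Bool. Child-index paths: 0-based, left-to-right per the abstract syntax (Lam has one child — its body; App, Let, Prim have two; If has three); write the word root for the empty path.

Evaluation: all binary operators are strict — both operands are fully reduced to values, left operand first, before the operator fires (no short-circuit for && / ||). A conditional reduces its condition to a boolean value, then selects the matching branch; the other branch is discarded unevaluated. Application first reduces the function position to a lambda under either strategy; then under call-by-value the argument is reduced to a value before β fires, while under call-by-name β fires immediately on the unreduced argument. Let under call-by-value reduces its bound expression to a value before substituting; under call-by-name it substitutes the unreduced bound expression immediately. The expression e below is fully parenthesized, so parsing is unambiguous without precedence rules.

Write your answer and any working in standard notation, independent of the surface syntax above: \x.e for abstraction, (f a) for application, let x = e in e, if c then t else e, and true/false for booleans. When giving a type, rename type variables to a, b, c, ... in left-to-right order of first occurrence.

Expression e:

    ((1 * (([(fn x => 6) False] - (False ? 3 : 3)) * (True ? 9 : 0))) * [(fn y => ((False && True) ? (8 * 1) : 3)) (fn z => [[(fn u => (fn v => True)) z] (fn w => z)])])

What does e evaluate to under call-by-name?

Trace:
step 0: ((1 * ((((\x.6) false) - (if false then 3 else 3)) * (if true then 9 else 0))) * ((\y.(if (false && true) then (8 * 1) else 3)) (\z.(((\u.(\v.true)) z) (\w.z)))))
step 1: [beta@0.1.0.0] ((1 * ((6 - (if false then 3 else 3)) * (if true then 9 else 0))) * ((\y.(if (false && true) then (8 * 1) else 3)) (\z.(((\u.(\v.true)) z) (\w.z)))))
step 2: [if@0.1.0.1] ((1 * ((6 - 3) * (if true then 9 else 0))) * ((\y.(if (false && true) then (8 * 1) else 3)) (\z.(((\u.(\v.true)) z) (\w.z)))))
step 3: [delta@0.1.0] ((1 * (3 * (if true then 9 else 0))) * ((\y.(if (false && true) then (8 * 1) else 3)) (\z.(((\u.(\v.true)) z) (\w.z)))))
step 4: [if@0.1.1] ((1 * (3 * 9)) * ((\y.(if (false && true) then (8 * 1) else 3)) (\z.(((\u.(\v.true)) z) (\w.z)))))
step 5: [delta@0.1] ((1 * 27) * ((\y.(if (false && true) then (8 * 1) else 3)) (\z.(((\u.(\v.true)) z) (\w.z)))))
step 6: [delta@0] (27 * ((\y.(if (false && true) then (8 * 1) else 3)) (\z.(((\u.(\v.true)) z) (\w.z)))))
step 7: [beta@1] (27 * (if (false && true) then (8 * 1) else 3))
step 8: [delta@1.0] (27 * (if false then (8 * 1) else 3))
step 9: [if@1] (27 * 3)
step 10: [delta@root] 81

Answer: 81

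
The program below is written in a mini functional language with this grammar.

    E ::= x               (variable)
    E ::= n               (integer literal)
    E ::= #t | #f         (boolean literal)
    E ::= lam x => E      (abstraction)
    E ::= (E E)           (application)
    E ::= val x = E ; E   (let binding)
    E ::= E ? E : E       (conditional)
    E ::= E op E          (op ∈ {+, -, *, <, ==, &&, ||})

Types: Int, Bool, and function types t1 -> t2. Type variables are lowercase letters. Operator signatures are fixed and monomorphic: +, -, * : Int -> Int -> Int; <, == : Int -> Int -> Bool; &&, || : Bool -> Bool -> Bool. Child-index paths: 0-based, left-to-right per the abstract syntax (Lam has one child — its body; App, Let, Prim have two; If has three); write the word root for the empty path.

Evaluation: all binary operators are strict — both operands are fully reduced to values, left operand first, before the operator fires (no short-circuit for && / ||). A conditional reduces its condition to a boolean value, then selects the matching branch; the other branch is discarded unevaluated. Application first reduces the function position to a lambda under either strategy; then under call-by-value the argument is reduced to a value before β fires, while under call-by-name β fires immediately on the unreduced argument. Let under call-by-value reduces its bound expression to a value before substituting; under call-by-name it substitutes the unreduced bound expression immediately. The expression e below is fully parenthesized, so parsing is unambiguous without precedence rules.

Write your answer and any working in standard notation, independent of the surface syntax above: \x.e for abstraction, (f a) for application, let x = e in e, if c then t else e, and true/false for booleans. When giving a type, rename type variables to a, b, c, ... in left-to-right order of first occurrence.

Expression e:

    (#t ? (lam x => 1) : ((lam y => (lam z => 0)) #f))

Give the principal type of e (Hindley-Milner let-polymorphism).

Derivation:
  unify Bool ~ Bool
\x._ : a -> Int
\z._ : c -> Int
\y._ : b -> c -> Int
  unify b -> c -> Int ~ Bool -> d
  unify b ~ Bool
  unify c -> Int ~ d
_ _ : c -> Int
  unify a -> Int ~ c -> Int
  unify a ~ c
  unify Int ~ Int

Answer: a -> Int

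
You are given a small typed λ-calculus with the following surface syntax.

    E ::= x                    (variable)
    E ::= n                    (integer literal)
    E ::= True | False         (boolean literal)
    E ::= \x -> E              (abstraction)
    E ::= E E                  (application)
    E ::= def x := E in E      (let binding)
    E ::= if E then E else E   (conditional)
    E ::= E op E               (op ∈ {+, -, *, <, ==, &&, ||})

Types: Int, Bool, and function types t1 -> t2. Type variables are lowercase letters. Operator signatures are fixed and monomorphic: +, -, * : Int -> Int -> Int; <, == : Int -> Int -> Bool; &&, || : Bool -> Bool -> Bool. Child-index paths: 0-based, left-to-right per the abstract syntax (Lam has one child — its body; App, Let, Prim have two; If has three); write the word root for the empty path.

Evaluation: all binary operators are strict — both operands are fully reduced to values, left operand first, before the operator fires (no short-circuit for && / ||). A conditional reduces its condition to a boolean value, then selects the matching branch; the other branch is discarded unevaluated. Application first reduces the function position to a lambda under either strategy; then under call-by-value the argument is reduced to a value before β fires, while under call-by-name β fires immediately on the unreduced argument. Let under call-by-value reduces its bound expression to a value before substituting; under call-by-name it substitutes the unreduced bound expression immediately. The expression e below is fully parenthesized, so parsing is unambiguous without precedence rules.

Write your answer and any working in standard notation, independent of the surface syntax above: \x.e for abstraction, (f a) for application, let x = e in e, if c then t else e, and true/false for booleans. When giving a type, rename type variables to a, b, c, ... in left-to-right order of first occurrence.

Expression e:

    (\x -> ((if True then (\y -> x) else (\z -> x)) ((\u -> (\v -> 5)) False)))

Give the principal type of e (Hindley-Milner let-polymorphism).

Answer: a -> a

Trace:
  unify Bool ~ Bool
x : a
\y._ : b -> a
x : a
\z._ : c -> a
  unify b -> a ~ c -> a
  unify b ~ c
  unify a ~ a
\v._ : e -> Int
\u._ : d -> e -> Int
  unify d -> e -> Int ~ Bool -> f
  unify d ~ Bool
  unify e -> Int ~ f
_ _ : e -> Int
  unify c -> a ~ (e -> Int) -> g
  unify c ~ e -> Int
  unify a ~ g
_ _ : g
\x._ : g -> g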